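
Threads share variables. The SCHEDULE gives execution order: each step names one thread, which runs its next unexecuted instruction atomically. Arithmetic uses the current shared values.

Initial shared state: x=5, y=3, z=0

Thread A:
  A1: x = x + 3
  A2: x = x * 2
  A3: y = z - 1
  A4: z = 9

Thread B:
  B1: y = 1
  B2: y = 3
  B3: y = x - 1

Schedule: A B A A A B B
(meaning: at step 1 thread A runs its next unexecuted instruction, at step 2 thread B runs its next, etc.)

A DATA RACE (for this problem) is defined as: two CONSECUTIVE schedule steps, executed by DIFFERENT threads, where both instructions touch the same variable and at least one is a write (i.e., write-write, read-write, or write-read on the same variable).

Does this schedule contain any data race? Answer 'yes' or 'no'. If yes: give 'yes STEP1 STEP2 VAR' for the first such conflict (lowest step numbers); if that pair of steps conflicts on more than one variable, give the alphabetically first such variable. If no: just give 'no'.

Steps 1,2: A(r=x,w=x) vs B(r=-,w=y). No conflict.
Steps 2,3: B(r=-,w=y) vs A(r=x,w=x). No conflict.
Steps 3,4: same thread (A). No race.
Steps 4,5: same thread (A). No race.
Steps 5,6: A(r=-,w=z) vs B(r=-,w=y). No conflict.
Steps 6,7: same thread (B). No race.

Answer: no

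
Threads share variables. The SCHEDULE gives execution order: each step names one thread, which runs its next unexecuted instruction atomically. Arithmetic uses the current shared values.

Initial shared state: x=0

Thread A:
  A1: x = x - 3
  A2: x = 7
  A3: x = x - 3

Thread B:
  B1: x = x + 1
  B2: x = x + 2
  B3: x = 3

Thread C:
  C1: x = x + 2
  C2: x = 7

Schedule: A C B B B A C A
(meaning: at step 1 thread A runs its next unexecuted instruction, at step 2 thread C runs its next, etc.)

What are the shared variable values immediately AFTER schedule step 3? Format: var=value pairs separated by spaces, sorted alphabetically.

Step 1: thread A executes A1 (x = x - 3). Shared: x=-3. PCs: A@1 B@0 C@0
Step 2: thread C executes C1 (x = x + 2). Shared: x=-1. PCs: A@1 B@0 C@1
Step 3: thread B executes B1 (x = x + 1). Shared: x=0. PCs: A@1 B@1 C@1

Answer: x=0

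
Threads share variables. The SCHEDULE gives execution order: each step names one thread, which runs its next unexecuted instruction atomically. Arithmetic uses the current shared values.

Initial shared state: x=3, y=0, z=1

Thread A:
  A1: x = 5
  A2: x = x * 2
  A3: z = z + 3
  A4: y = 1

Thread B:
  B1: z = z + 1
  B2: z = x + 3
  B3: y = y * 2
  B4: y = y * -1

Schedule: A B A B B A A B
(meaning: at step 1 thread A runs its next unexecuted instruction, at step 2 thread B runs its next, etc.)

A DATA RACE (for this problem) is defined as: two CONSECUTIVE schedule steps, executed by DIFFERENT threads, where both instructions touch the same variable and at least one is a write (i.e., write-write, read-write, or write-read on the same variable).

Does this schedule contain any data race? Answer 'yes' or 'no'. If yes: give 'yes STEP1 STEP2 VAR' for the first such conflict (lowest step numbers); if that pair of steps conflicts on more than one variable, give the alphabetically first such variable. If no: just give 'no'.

Steps 1,2: A(r=-,w=x) vs B(r=z,w=z). No conflict.
Steps 2,3: B(r=z,w=z) vs A(r=x,w=x). No conflict.
Steps 3,4: A(x = x * 2) vs B(z = x + 3). RACE on x (W-R).
Steps 4,5: same thread (B). No race.
Steps 5,6: B(r=y,w=y) vs A(r=z,w=z). No conflict.
Steps 6,7: same thread (A). No race.
Steps 7,8: A(y = 1) vs B(y = y * -1). RACE on y (W-W).
First conflict at steps 3,4.

Answer: yes 3 4 x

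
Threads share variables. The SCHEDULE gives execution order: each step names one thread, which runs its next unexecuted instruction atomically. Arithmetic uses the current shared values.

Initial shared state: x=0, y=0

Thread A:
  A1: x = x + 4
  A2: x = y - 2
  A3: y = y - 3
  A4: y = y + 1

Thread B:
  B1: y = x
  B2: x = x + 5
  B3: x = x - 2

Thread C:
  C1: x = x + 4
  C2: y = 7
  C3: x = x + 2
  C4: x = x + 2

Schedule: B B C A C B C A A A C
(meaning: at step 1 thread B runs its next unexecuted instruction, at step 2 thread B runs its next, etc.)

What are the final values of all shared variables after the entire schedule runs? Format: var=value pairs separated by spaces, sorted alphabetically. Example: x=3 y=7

Answer: x=7 y=5

Derivation:
Step 1: thread B executes B1 (y = x). Shared: x=0 y=0. PCs: A@0 B@1 C@0
Step 2: thread B executes B2 (x = x + 5). Shared: x=5 y=0. PCs: A@0 B@2 C@0
Step 3: thread C executes C1 (x = x + 4). Shared: x=9 y=0. PCs: A@0 B@2 C@1
Step 4: thread A executes A1 (x = x + 4). Shared: x=13 y=0. PCs: A@1 B@2 C@1
Step 5: thread C executes C2 (y = 7). Shared: x=13 y=7. PCs: A@1 B@2 C@2
Step 6: thread B executes B3 (x = x - 2). Shared: x=11 y=7. PCs: A@1 B@3 C@2
Step 7: thread C executes C3 (x = x + 2). Shared: x=13 y=7. PCs: A@1 B@3 C@3
Step 8: thread A executes A2 (x = y - 2). Shared: x=5 y=7. PCs: A@2 B@3 C@3
Step 9: thread A executes A3 (y = y - 3). Shared: x=5 y=4. PCs: A@3 B@3 C@3
Step 10: thread A executes A4 (y = y + 1). Shared: x=5 y=5. PCs: A@4 B@3 C@3
Step 11: thread C executes C4 (x = x + 2). Shared: x=7 y=5. PCs: A@4 B@3 C@4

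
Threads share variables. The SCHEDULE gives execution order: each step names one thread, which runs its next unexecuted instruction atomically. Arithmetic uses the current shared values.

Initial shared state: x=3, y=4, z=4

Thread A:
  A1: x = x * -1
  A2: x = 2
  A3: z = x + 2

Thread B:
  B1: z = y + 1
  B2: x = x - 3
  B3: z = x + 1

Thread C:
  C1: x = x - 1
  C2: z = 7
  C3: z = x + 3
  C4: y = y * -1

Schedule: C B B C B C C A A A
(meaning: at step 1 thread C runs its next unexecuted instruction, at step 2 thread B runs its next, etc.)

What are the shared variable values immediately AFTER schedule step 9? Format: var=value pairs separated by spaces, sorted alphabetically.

Step 1: thread C executes C1 (x = x - 1). Shared: x=2 y=4 z=4. PCs: A@0 B@0 C@1
Step 2: thread B executes B1 (z = y + 1). Shared: x=2 y=4 z=5. PCs: A@0 B@1 C@1
Step 3: thread B executes B2 (x = x - 3). Shared: x=-1 y=4 z=5. PCs: A@0 B@2 C@1
Step 4: thread C executes C2 (z = 7). Shared: x=-1 y=4 z=7. PCs: A@0 B@2 C@2
Step 5: thread B executes B3 (z = x + 1). Shared: x=-1 y=4 z=0. PCs: A@0 B@3 C@2
Step 6: thread C executes C3 (z = x + 3). Shared: x=-1 y=4 z=2. PCs: A@0 B@3 C@3
Step 7: thread C executes C4 (y = y * -1). Shared: x=-1 y=-4 z=2. PCs: A@0 B@3 C@4
Step 8: thread A executes A1 (x = x * -1). Shared: x=1 y=-4 z=2. PCs: A@1 B@3 C@4
Step 9: thread A executes A2 (x = 2). Shared: x=2 y=-4 z=2. PCs: A@2 B@3 C@4

Answer: x=2 y=-4 z=2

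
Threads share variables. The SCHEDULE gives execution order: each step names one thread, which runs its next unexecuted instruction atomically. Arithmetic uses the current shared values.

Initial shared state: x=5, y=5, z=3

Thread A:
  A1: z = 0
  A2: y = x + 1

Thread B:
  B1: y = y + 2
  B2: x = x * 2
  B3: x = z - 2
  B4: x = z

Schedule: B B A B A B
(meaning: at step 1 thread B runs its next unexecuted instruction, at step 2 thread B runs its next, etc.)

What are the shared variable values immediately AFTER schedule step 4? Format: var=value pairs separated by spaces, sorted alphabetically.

Step 1: thread B executes B1 (y = y + 2). Shared: x=5 y=7 z=3. PCs: A@0 B@1
Step 2: thread B executes B2 (x = x * 2). Shared: x=10 y=7 z=3. PCs: A@0 B@2
Step 3: thread A executes A1 (z = 0). Shared: x=10 y=7 z=0. PCs: A@1 B@2
Step 4: thread B executes B3 (x = z - 2). Shared: x=-2 y=7 z=0. PCs: A@1 B@3

Answer: x=-2 y=7 z=0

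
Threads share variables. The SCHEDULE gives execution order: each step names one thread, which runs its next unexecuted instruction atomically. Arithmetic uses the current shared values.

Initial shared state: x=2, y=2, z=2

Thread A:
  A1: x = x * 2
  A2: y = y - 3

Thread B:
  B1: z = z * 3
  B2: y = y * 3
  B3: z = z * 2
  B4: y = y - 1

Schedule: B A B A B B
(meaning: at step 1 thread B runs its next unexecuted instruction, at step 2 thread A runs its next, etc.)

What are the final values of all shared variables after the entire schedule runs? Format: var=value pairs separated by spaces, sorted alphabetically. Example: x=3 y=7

Step 1: thread B executes B1 (z = z * 3). Shared: x=2 y=2 z=6. PCs: A@0 B@1
Step 2: thread A executes A1 (x = x * 2). Shared: x=4 y=2 z=6. PCs: A@1 B@1
Step 3: thread B executes B2 (y = y * 3). Shared: x=4 y=6 z=6. PCs: A@1 B@2
Step 4: thread A executes A2 (y = y - 3). Shared: x=4 y=3 z=6. PCs: A@2 B@2
Step 5: thread B executes B3 (z = z * 2). Shared: x=4 y=3 z=12. PCs: A@2 B@3
Step 6: thread B executes B4 (y = y - 1). Shared: x=4 y=2 z=12. PCs: A@2 B@4

Answer: x=4 y=2 z=12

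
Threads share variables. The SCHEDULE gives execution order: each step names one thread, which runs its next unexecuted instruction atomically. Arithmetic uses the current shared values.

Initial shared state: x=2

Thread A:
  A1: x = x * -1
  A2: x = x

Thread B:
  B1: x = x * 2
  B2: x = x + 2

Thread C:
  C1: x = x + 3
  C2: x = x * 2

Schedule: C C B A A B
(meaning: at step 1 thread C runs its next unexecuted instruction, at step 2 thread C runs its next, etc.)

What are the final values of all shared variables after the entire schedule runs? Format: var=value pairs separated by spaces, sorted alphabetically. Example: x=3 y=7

Step 1: thread C executes C1 (x = x + 3). Shared: x=5. PCs: A@0 B@0 C@1
Step 2: thread C executes C2 (x = x * 2). Shared: x=10. PCs: A@0 B@0 C@2
Step 3: thread B executes B1 (x = x * 2). Shared: x=20. PCs: A@0 B@1 C@2
Step 4: thread A executes A1 (x = x * -1). Shared: x=-20. PCs: A@1 B@1 C@2
Step 5: thread A executes A2 (x = x). Shared: x=-20. PCs: A@2 B@1 C@2
Step 6: thread B executes B2 (x = x + 2). Shared: x=-18. PCs: A@2 B@2 C@2

Answer: x=-18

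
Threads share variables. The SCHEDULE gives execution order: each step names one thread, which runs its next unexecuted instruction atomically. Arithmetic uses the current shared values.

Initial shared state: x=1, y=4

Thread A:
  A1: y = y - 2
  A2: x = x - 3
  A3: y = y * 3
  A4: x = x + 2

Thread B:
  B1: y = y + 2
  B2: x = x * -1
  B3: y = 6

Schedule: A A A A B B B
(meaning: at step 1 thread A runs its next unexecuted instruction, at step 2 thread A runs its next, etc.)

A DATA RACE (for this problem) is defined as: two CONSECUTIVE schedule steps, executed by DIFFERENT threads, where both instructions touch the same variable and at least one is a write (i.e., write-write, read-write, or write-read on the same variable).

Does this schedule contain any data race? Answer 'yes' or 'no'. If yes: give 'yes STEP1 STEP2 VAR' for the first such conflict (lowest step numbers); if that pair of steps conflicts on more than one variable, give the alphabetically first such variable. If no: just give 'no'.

Answer: no

Derivation:
Steps 1,2: same thread (A). No race.
Steps 2,3: same thread (A). No race.
Steps 3,4: same thread (A). No race.
Steps 4,5: A(r=x,w=x) vs B(r=y,w=y). No conflict.
Steps 5,6: same thread (B). No race.
Steps 6,7: same thread (B). No race.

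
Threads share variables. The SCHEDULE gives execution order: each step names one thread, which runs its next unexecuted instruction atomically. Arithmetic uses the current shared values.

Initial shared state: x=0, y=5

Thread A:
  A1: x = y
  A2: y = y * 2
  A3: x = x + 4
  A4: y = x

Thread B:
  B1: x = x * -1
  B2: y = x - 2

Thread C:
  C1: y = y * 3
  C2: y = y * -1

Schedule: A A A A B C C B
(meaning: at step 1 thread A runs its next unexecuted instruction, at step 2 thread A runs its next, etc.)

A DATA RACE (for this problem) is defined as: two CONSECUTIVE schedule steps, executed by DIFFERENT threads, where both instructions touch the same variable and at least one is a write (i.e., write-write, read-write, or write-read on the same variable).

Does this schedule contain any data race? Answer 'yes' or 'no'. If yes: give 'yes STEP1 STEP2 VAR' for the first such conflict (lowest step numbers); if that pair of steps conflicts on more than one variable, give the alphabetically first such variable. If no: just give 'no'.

Steps 1,2: same thread (A). No race.
Steps 2,3: same thread (A). No race.
Steps 3,4: same thread (A). No race.
Steps 4,5: A(y = x) vs B(x = x * -1). RACE on x (R-W).
Steps 5,6: B(r=x,w=x) vs C(r=y,w=y). No conflict.
Steps 6,7: same thread (C). No race.
Steps 7,8: C(y = y * -1) vs B(y = x - 2). RACE on y (W-W).
First conflict at steps 4,5.

Answer: yes 4 5 x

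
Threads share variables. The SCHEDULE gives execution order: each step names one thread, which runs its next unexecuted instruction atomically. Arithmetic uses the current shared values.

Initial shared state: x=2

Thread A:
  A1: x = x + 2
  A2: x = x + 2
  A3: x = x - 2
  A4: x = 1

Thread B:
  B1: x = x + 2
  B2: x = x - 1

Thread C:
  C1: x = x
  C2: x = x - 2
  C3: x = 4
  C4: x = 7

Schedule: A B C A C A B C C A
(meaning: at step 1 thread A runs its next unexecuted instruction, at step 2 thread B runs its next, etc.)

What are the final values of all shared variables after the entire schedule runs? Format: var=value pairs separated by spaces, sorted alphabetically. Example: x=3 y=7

Step 1: thread A executes A1 (x = x + 2). Shared: x=4. PCs: A@1 B@0 C@0
Step 2: thread B executes B1 (x = x + 2). Shared: x=6. PCs: A@1 B@1 C@0
Step 3: thread C executes C1 (x = x). Shared: x=6. PCs: A@1 B@1 C@1
Step 4: thread A executes A2 (x = x + 2). Shared: x=8. PCs: A@2 B@1 C@1
Step 5: thread C executes C2 (x = x - 2). Shared: x=6. PCs: A@2 B@1 C@2
Step 6: thread A executes A3 (x = x - 2). Shared: x=4. PCs: A@3 B@1 C@2
Step 7: thread B executes B2 (x = x - 1). Shared: x=3. PCs: A@3 B@2 C@2
Step 8: thread C executes C3 (x = 4). Shared: x=4. PCs: A@3 B@2 C@3
Step 9: thread C executes C4 (x = 7). Shared: x=7. PCs: A@3 B@2 C@4
Step 10: thread A executes A4 (x = 1). Shared: x=1. PCs: A@4 B@2 C@4

Answer: x=1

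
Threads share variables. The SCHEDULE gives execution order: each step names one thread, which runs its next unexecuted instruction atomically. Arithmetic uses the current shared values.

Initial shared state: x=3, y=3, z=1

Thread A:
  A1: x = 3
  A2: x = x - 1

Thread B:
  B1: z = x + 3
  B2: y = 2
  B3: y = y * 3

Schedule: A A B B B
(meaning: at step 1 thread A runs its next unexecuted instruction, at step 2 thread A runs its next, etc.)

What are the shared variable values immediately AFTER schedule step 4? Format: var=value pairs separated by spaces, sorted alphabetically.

Step 1: thread A executes A1 (x = 3). Shared: x=3 y=3 z=1. PCs: A@1 B@0
Step 2: thread A executes A2 (x = x - 1). Shared: x=2 y=3 z=1. PCs: A@2 B@0
Step 3: thread B executes B1 (z = x + 3). Shared: x=2 y=3 z=5. PCs: A@2 B@1
Step 4: thread B executes B2 (y = 2). Shared: x=2 y=2 z=5. PCs: A@2 B@2

Answer: x=2 y=2 z=5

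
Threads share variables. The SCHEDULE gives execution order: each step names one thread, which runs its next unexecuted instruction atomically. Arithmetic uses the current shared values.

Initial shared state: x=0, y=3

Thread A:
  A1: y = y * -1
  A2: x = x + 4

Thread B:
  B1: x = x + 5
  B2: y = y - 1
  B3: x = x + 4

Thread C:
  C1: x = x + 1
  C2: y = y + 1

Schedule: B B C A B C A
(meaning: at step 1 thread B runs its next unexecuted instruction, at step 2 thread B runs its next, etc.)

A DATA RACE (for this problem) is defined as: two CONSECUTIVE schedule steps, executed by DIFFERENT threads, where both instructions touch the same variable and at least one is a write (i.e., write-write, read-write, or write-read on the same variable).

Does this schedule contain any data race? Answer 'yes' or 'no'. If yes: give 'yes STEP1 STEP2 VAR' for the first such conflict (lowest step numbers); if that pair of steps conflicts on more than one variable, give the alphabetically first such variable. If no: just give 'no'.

Answer: no

Derivation:
Steps 1,2: same thread (B). No race.
Steps 2,3: B(r=y,w=y) vs C(r=x,w=x). No conflict.
Steps 3,4: C(r=x,w=x) vs A(r=y,w=y). No conflict.
Steps 4,5: A(r=y,w=y) vs B(r=x,w=x). No conflict.
Steps 5,6: B(r=x,w=x) vs C(r=y,w=y). No conflict.
Steps 6,7: C(r=y,w=y) vs A(r=x,w=x). No conflict.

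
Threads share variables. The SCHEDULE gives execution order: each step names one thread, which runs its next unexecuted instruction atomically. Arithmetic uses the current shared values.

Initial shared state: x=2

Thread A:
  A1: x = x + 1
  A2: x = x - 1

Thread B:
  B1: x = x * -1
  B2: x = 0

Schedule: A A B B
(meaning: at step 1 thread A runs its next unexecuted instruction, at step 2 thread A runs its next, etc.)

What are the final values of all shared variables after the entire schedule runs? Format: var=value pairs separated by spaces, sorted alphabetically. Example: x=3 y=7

Step 1: thread A executes A1 (x = x + 1). Shared: x=3. PCs: A@1 B@0
Step 2: thread A executes A2 (x = x - 1). Shared: x=2. PCs: A@2 B@0
Step 3: thread B executes B1 (x = x * -1). Shared: x=-2. PCs: A@2 B@1
Step 4: thread B executes B2 (x = 0). Shared: x=0. PCs: A@2 B@2

Answer: x=0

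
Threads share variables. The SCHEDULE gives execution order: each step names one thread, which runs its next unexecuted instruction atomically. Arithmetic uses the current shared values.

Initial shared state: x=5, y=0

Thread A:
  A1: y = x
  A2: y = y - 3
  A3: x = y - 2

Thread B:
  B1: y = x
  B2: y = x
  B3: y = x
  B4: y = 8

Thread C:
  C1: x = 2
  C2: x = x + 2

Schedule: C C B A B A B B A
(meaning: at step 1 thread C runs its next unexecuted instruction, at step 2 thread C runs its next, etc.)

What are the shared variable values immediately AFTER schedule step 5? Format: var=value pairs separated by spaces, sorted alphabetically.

Answer: x=4 y=4

Derivation:
Step 1: thread C executes C1 (x = 2). Shared: x=2 y=0. PCs: A@0 B@0 C@1
Step 2: thread C executes C2 (x = x + 2). Shared: x=4 y=0. PCs: A@0 B@0 C@2
Step 3: thread B executes B1 (y = x). Shared: x=4 y=4. PCs: A@0 B@1 C@2
Step 4: thread A executes A1 (y = x). Shared: x=4 y=4. PCs: A@1 B@1 C@2
Step 5: thread B executes B2 (y = x). Shared: x=4 y=4. PCs: A@1 B@2 C@2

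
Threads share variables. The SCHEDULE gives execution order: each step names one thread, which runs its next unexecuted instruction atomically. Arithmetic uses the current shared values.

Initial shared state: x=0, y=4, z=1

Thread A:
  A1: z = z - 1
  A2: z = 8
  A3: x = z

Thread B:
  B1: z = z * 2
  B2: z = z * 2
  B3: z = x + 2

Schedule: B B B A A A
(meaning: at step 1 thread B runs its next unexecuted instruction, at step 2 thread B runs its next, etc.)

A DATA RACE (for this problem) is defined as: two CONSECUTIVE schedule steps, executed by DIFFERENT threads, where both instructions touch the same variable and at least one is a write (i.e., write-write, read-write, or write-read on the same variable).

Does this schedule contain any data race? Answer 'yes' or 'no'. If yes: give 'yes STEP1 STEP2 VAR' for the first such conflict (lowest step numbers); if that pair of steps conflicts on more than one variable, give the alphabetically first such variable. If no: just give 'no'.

Steps 1,2: same thread (B). No race.
Steps 2,3: same thread (B). No race.
Steps 3,4: B(z = x + 2) vs A(z = z - 1). RACE on z (W-W).
Steps 4,5: same thread (A). No race.
Steps 5,6: same thread (A). No race.
First conflict at steps 3,4.

Answer: yes 3 4 z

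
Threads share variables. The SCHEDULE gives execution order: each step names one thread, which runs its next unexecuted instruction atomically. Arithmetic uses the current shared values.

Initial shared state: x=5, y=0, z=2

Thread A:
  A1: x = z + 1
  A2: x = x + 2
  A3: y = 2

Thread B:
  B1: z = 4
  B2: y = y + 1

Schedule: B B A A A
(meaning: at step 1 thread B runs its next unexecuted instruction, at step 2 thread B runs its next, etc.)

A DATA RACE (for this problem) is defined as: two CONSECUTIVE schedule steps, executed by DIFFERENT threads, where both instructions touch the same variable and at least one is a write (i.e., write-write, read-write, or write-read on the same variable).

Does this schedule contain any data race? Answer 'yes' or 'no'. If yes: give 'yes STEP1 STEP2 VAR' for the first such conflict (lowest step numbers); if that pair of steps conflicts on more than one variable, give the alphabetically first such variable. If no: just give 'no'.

Answer: no

Derivation:
Steps 1,2: same thread (B). No race.
Steps 2,3: B(r=y,w=y) vs A(r=z,w=x). No conflict.
Steps 3,4: same thread (A). No race.
Steps 4,5: same thread (A). No race.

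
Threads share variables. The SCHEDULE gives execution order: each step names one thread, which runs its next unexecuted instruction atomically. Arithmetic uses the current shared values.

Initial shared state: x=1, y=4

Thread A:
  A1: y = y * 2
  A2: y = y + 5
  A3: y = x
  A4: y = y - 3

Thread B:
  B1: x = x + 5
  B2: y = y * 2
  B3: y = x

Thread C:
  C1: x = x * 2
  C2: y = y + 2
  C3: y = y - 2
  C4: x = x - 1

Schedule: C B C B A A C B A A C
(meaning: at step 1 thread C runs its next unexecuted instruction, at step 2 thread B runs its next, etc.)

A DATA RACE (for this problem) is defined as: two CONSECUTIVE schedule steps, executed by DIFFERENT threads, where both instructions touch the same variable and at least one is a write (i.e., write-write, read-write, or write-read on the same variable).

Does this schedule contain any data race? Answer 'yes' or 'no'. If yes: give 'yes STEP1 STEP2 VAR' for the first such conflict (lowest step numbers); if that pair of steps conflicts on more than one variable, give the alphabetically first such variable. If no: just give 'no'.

Answer: yes 1 2 x

Derivation:
Steps 1,2: C(x = x * 2) vs B(x = x + 5). RACE on x (W-W).
Steps 2,3: B(r=x,w=x) vs C(r=y,w=y). No conflict.
Steps 3,4: C(y = y + 2) vs B(y = y * 2). RACE on y (W-W).
Steps 4,5: B(y = y * 2) vs A(y = y * 2). RACE on y (W-W).
Steps 5,6: same thread (A). No race.
Steps 6,7: A(y = y + 5) vs C(y = y - 2). RACE on y (W-W).
Steps 7,8: C(y = y - 2) vs B(y = x). RACE on y (W-W).
Steps 8,9: B(y = x) vs A(y = x). RACE on y (W-W).
Steps 9,10: same thread (A). No race.
Steps 10,11: A(r=y,w=y) vs C(r=x,w=x). No conflict.
First conflict at steps 1,2.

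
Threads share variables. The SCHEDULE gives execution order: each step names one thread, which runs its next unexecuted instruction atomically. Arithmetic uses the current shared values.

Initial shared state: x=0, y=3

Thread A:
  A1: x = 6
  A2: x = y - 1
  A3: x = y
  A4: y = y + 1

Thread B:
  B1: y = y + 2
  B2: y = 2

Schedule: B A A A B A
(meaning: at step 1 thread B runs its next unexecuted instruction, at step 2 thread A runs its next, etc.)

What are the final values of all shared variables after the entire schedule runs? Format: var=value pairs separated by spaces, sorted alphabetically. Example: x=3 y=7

Answer: x=5 y=3

Derivation:
Step 1: thread B executes B1 (y = y + 2). Shared: x=0 y=5. PCs: A@0 B@1
Step 2: thread A executes A1 (x = 6). Shared: x=6 y=5. PCs: A@1 B@1
Step 3: thread A executes A2 (x = y - 1). Shared: x=4 y=5. PCs: A@2 B@1
Step 4: thread A executes A3 (x = y). Shared: x=5 y=5. PCs: A@3 B@1
Step 5: thread B executes B2 (y = 2). Shared: x=5 y=2. PCs: A@3 B@2
Step 6: thread A executes A4 (y = y + 1). Shared: x=5 y=3. PCs: A@4 B@2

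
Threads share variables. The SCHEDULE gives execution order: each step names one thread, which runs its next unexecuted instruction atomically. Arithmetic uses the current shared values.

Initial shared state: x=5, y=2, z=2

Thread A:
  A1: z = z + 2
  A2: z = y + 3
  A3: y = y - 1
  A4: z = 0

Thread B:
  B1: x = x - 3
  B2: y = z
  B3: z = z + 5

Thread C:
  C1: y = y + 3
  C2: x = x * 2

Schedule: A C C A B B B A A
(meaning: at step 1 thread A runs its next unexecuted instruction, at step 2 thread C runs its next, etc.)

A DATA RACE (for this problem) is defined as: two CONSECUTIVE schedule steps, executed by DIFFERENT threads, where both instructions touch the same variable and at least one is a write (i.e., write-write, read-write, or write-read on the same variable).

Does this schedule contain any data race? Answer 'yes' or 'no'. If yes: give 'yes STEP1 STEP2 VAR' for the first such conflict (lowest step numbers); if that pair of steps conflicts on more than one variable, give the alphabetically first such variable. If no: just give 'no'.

Steps 1,2: A(r=z,w=z) vs C(r=y,w=y). No conflict.
Steps 2,3: same thread (C). No race.
Steps 3,4: C(r=x,w=x) vs A(r=y,w=z). No conflict.
Steps 4,5: A(r=y,w=z) vs B(r=x,w=x). No conflict.
Steps 5,6: same thread (B). No race.
Steps 6,7: same thread (B). No race.
Steps 7,8: B(r=z,w=z) vs A(r=y,w=y). No conflict.
Steps 8,9: same thread (A). No race.

Answer: no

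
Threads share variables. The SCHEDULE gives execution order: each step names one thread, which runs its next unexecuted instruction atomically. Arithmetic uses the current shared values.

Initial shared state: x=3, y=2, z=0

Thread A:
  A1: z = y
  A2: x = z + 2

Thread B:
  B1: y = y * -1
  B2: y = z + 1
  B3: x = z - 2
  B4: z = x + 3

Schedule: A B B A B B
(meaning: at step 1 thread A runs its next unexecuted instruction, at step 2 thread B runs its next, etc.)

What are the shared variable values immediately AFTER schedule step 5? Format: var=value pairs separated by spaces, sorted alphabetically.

Answer: x=0 y=3 z=2

Derivation:
Step 1: thread A executes A1 (z = y). Shared: x=3 y=2 z=2. PCs: A@1 B@0
Step 2: thread B executes B1 (y = y * -1). Shared: x=3 y=-2 z=2. PCs: A@1 B@1
Step 3: thread B executes B2 (y = z + 1). Shared: x=3 y=3 z=2. PCs: A@1 B@2
Step 4: thread A executes A2 (x = z + 2). Shared: x=4 y=3 z=2. PCs: A@2 B@2
Step 5: thread B executes B3 (x = z - 2). Shared: x=0 y=3 z=2. PCs: A@2 B@3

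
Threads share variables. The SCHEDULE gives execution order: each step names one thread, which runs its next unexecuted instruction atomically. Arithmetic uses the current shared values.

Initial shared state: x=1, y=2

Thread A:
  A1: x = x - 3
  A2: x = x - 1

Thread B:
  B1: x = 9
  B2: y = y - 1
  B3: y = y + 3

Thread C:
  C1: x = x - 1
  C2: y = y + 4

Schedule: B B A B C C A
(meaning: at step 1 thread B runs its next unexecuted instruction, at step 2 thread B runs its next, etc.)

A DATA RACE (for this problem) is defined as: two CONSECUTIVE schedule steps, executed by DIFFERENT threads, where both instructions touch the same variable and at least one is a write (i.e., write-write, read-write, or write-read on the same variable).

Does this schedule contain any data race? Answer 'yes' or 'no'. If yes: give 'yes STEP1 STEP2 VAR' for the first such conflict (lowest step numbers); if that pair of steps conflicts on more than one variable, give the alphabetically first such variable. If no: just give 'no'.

Answer: no

Derivation:
Steps 1,2: same thread (B). No race.
Steps 2,3: B(r=y,w=y) vs A(r=x,w=x). No conflict.
Steps 3,4: A(r=x,w=x) vs B(r=y,w=y). No conflict.
Steps 4,5: B(r=y,w=y) vs C(r=x,w=x). No conflict.
Steps 5,6: same thread (C). No race.
Steps 6,7: C(r=y,w=y) vs A(r=x,w=x). No conflict.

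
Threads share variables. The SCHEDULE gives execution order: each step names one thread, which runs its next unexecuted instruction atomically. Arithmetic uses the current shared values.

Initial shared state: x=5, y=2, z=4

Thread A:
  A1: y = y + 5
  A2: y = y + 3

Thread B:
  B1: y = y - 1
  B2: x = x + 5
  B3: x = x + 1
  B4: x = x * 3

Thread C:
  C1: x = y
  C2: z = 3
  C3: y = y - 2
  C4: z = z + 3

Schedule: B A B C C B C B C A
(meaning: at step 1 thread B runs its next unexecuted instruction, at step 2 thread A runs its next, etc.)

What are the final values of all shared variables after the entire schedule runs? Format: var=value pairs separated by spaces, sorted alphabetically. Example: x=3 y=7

Step 1: thread B executes B1 (y = y - 1). Shared: x=5 y=1 z=4. PCs: A@0 B@1 C@0
Step 2: thread A executes A1 (y = y + 5). Shared: x=5 y=6 z=4. PCs: A@1 B@1 C@0
Step 3: thread B executes B2 (x = x + 5). Shared: x=10 y=6 z=4. PCs: A@1 B@2 C@0
Step 4: thread C executes C1 (x = y). Shared: x=6 y=6 z=4. PCs: A@1 B@2 C@1
Step 5: thread C executes C2 (z = 3). Shared: x=6 y=6 z=3. PCs: A@1 B@2 C@2
Step 6: thread B executes B3 (x = x + 1). Shared: x=7 y=6 z=3. PCs: A@1 B@3 C@2
Step 7: thread C executes C3 (y = y - 2). Shared: x=7 y=4 z=3. PCs: A@1 B@3 C@3
Step 8: thread B executes B4 (x = x * 3). Shared: x=21 y=4 z=3. PCs: A@1 B@4 C@3
Step 9: thread C executes C4 (z = z + 3). Shared: x=21 y=4 z=6. PCs: A@1 B@4 C@4
Step 10: thread A executes A2 (y = y + 3). Shared: x=21 y=7 z=6. PCs: A@2 B@4 C@4

Answer: x=21 y=7 z=6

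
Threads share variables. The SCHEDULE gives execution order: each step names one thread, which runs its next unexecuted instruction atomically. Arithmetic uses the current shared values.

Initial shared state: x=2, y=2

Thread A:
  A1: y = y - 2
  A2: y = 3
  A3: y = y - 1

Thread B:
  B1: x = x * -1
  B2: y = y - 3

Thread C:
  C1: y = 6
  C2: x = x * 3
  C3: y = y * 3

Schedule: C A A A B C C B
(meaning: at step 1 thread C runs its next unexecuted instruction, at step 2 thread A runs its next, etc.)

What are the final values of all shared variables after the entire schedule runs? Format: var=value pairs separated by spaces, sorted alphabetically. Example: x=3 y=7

Step 1: thread C executes C1 (y = 6). Shared: x=2 y=6. PCs: A@0 B@0 C@1
Step 2: thread A executes A1 (y = y - 2). Shared: x=2 y=4. PCs: A@1 B@0 C@1
Step 3: thread A executes A2 (y = 3). Shared: x=2 y=3. PCs: A@2 B@0 C@1
Step 4: thread A executes A3 (y = y - 1). Shared: x=2 y=2. PCs: A@3 B@0 C@1
Step 5: thread B executes B1 (x = x * -1). Shared: x=-2 y=2. PCs: A@3 B@1 C@1
Step 6: thread C executes C2 (x = x * 3). Shared: x=-6 y=2. PCs: A@3 B@1 C@2
Step 7: thread C executes C3 (y = y * 3). Shared: x=-6 y=6. PCs: A@3 B@1 C@3
Step 8: thread B executes B2 (y = y - 3). Shared: x=-6 y=3. PCs: A@3 B@2 C@3

Answer: x=-6 y=3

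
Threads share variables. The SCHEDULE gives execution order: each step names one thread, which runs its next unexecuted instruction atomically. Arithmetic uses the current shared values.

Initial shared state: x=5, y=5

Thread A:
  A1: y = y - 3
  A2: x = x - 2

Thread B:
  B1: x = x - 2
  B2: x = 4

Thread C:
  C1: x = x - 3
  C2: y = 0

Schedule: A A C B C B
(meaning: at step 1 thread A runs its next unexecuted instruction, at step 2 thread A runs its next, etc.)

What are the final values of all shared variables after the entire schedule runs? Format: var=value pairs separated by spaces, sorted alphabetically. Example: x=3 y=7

Step 1: thread A executes A1 (y = y - 3). Shared: x=5 y=2. PCs: A@1 B@0 C@0
Step 2: thread A executes A2 (x = x - 2). Shared: x=3 y=2. PCs: A@2 B@0 C@0
Step 3: thread C executes C1 (x = x - 3). Shared: x=0 y=2. PCs: A@2 B@0 C@1
Step 4: thread B executes B1 (x = x - 2). Shared: x=-2 y=2. PCs: A@2 B@1 C@1
Step 5: thread C executes C2 (y = 0). Shared: x=-2 y=0. PCs: A@2 B@1 C@2
Step 6: thread B executes B2 (x = 4). Shared: x=4 y=0. PCs: A@2 B@2 C@2

Answer: x=4 y=0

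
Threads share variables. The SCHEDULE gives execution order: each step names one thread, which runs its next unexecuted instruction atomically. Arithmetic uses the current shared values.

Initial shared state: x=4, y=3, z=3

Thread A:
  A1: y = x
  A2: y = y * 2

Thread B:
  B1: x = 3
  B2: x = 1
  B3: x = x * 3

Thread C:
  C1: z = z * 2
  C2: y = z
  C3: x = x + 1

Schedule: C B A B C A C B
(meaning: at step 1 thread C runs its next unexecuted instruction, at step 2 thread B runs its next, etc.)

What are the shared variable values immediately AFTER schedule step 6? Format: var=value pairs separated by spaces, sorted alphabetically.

Answer: x=1 y=12 z=6

Derivation:
Step 1: thread C executes C1 (z = z * 2). Shared: x=4 y=3 z=6. PCs: A@0 B@0 C@1
Step 2: thread B executes B1 (x = 3). Shared: x=3 y=3 z=6. PCs: A@0 B@1 C@1
Step 3: thread A executes A1 (y = x). Shared: x=3 y=3 z=6. PCs: A@1 B@1 C@1
Step 4: thread B executes B2 (x = 1). Shared: x=1 y=3 z=6. PCs: A@1 B@2 C@1
Step 5: thread C executes C2 (y = z). Shared: x=1 y=6 z=6. PCs: A@1 B@2 C@2
Step 6: thread A executes A2 (y = y * 2). Shared: x=1 y=12 z=6. PCs: A@2 B@2 C@2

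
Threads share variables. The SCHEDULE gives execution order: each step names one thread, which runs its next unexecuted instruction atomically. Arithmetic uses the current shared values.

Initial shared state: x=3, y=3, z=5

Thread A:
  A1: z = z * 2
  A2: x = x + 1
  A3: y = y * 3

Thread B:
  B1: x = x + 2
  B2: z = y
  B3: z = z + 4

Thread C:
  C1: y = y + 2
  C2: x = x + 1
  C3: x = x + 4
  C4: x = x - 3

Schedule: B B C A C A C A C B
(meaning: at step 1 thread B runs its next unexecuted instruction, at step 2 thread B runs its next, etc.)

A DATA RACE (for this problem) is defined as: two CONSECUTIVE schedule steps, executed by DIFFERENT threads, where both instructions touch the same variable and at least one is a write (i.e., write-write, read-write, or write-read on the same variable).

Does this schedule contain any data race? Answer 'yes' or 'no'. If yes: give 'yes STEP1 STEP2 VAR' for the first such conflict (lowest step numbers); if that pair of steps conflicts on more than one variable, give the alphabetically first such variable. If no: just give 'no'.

Steps 1,2: same thread (B). No race.
Steps 2,3: B(z = y) vs C(y = y + 2). RACE on y (R-W).
Steps 3,4: C(r=y,w=y) vs A(r=z,w=z). No conflict.
Steps 4,5: A(r=z,w=z) vs C(r=x,w=x). No conflict.
Steps 5,6: C(x = x + 1) vs A(x = x + 1). RACE on x (W-W).
Steps 6,7: A(x = x + 1) vs C(x = x + 4). RACE on x (W-W).
Steps 7,8: C(r=x,w=x) vs A(r=y,w=y). No conflict.
Steps 8,9: A(r=y,w=y) vs C(r=x,w=x). No conflict.
Steps 9,10: C(r=x,w=x) vs B(r=z,w=z). No conflict.
First conflict at steps 2,3.

Answer: yes 2 3 y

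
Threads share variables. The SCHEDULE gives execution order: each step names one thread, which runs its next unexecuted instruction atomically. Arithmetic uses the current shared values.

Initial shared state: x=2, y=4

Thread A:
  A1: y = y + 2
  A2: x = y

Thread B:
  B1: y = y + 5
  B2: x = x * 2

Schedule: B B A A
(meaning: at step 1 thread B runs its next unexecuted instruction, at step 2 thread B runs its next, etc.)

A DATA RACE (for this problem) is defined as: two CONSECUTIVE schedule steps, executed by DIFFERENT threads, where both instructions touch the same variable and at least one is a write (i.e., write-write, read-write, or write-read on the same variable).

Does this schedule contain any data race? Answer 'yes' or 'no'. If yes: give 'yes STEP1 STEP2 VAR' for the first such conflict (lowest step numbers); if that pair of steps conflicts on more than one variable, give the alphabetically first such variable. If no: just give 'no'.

Steps 1,2: same thread (B). No race.
Steps 2,3: B(r=x,w=x) vs A(r=y,w=y). No conflict.
Steps 3,4: same thread (A). No race.

Answer: no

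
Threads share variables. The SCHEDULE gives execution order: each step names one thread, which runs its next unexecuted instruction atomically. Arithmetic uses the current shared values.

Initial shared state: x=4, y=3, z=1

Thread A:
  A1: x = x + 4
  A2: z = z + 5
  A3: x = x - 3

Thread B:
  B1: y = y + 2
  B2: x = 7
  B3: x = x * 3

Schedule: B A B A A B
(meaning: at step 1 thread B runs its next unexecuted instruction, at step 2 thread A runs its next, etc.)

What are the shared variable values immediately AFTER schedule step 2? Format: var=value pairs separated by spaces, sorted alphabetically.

Step 1: thread B executes B1 (y = y + 2). Shared: x=4 y=5 z=1. PCs: A@0 B@1
Step 2: thread A executes A1 (x = x + 4). Shared: x=8 y=5 z=1. PCs: A@1 B@1

Answer: x=8 y=5 z=1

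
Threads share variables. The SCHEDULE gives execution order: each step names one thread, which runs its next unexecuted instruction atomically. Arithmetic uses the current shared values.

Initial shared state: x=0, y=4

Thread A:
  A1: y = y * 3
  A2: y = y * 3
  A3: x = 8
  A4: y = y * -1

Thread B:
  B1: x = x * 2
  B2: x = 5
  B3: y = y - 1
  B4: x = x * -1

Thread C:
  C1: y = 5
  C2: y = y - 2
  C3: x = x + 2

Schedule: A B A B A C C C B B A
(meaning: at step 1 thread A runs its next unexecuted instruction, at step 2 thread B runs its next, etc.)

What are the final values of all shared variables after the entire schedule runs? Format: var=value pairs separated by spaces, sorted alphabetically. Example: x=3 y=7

Answer: x=-10 y=-2

Derivation:
Step 1: thread A executes A1 (y = y * 3). Shared: x=0 y=12. PCs: A@1 B@0 C@0
Step 2: thread B executes B1 (x = x * 2). Shared: x=0 y=12. PCs: A@1 B@1 C@0
Step 3: thread A executes A2 (y = y * 3). Shared: x=0 y=36. PCs: A@2 B@1 C@0
Step 4: thread B executes B2 (x = 5). Shared: x=5 y=36. PCs: A@2 B@2 C@0
Step 5: thread A executes A3 (x = 8). Shared: x=8 y=36. PCs: A@3 B@2 C@0
Step 6: thread C executes C1 (y = 5). Shared: x=8 y=5. PCs: A@3 B@2 C@1
Step 7: thread C executes C2 (y = y - 2). Shared: x=8 y=3. PCs: A@3 B@2 C@2
Step 8: thread C executes C3 (x = x + 2). Shared: x=10 y=3. PCs: A@3 B@2 C@3
Step 9: thread B executes B3 (y = y - 1). Shared: x=10 y=2. PCs: A@3 B@3 C@3
Step 10: thread B executes B4 (x = x * -1). Shared: x=-10 y=2. PCs: A@3 B@4 C@3
Step 11: thread A executes A4 (y = y * -1). Shared: x=-10 y=-2. PCs: A@4 B@4 C@3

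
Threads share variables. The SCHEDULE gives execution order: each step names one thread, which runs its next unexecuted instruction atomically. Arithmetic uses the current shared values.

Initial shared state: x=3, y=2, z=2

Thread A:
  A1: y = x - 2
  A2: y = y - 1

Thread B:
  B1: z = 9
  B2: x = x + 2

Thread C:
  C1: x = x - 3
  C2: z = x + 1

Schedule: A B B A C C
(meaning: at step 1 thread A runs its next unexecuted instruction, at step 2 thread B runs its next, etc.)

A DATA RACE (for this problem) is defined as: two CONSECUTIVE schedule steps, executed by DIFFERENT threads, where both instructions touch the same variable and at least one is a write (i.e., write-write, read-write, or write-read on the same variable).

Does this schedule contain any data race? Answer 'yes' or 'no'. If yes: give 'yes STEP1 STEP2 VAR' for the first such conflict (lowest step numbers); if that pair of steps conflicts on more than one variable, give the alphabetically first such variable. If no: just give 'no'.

Answer: no

Derivation:
Steps 1,2: A(r=x,w=y) vs B(r=-,w=z). No conflict.
Steps 2,3: same thread (B). No race.
Steps 3,4: B(r=x,w=x) vs A(r=y,w=y). No conflict.
Steps 4,5: A(r=y,w=y) vs C(r=x,w=x). No conflict.
Steps 5,6: same thread (C). No race.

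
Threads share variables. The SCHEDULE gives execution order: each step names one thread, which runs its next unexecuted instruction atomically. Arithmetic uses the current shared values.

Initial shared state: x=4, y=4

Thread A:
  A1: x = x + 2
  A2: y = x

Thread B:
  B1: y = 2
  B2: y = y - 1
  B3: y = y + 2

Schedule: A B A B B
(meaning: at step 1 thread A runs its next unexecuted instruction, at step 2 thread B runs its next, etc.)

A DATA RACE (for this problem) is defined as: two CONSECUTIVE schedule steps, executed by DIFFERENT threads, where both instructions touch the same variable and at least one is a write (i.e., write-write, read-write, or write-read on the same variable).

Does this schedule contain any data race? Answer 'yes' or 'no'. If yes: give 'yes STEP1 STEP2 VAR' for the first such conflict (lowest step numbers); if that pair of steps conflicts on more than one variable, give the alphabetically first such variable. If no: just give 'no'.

Steps 1,2: A(r=x,w=x) vs B(r=-,w=y). No conflict.
Steps 2,3: B(y = 2) vs A(y = x). RACE on y (W-W).
Steps 3,4: A(y = x) vs B(y = y - 1). RACE on y (W-W).
Steps 4,5: same thread (B). No race.
First conflict at steps 2,3.

Answer: yes 2 3 y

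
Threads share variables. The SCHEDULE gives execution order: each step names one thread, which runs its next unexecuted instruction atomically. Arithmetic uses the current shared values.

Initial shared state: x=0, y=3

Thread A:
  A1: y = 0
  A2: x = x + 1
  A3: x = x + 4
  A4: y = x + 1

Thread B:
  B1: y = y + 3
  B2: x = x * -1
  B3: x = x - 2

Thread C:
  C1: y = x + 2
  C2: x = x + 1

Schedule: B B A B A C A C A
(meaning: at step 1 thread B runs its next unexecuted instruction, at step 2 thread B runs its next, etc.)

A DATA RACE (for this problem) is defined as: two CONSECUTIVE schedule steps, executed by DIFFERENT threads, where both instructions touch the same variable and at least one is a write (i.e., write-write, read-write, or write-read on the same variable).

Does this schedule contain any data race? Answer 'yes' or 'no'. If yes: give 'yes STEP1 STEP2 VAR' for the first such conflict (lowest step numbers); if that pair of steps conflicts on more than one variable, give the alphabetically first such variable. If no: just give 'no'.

Answer: yes 4 5 x

Derivation:
Steps 1,2: same thread (B). No race.
Steps 2,3: B(r=x,w=x) vs A(r=-,w=y). No conflict.
Steps 3,4: A(r=-,w=y) vs B(r=x,w=x). No conflict.
Steps 4,5: B(x = x - 2) vs A(x = x + 1). RACE on x (W-W).
Steps 5,6: A(x = x + 1) vs C(y = x + 2). RACE on x (W-R).
Steps 6,7: C(y = x + 2) vs A(x = x + 4). RACE on x (R-W).
Steps 7,8: A(x = x + 4) vs C(x = x + 1). RACE on x (W-W).
Steps 8,9: C(x = x + 1) vs A(y = x + 1). RACE on x (W-R).
First conflict at steps 4,5.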